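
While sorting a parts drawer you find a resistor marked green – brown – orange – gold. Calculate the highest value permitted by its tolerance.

Green → 5 (first significant figure)
Brown → 1 (second significant figure)
Orange → ×10^3 multiplier
Gold → ±5% tolerance
51 × 1000 = 51000 Ω
Highest = 51000 × (1 + 5/100) = 53550 Ω.

53550 Ω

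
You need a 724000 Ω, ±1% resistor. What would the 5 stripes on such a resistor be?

violet, red, yellow, orange, brown

724000 Ω = 724 × 10^3.
7 → violet
2 → red
4 → yellow
Multiplier 10^3 → orange.
±1% tolerance → brown.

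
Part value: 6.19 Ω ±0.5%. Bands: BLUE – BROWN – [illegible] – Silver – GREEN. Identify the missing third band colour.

6.19 Ω = 619 × 10^-2.
The third band gives digit 9 of the significand, and 9 is white.

white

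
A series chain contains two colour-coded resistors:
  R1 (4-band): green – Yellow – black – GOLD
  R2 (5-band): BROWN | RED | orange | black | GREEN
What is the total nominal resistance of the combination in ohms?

R1: green, yellow → 54; black ×1 → 54 Ω.
R2: brown, red, orange → 123; black ×1 → 123 Ω.
Series: 54 + 123 = 177 Ω.

177 Ω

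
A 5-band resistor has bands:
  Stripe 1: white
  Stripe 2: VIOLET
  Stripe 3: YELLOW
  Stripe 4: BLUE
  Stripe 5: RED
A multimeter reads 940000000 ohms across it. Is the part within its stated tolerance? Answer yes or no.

White → 9 (first significant figure)
Violet → 7 (second significant figure)
Yellow → 4 (third significant figure)
Blue → ×10^6 multiplier
Red → ±2% tolerance
974 × 1000000 = 974000000 Ω
Allowed range: 954520000 Ω to 993480000 Ω.
940000000 ohms lies outside that range.

no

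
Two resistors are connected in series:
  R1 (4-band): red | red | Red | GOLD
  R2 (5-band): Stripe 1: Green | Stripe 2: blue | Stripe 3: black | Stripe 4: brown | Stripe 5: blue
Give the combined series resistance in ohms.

R1: red, red → 22; red ×10^2 → 2200 Ω.
R2: green, blue, black → 560; brown ×10 → 5600 Ω.
Series: 2200 + 5600 = 7800 Ω.

7800 Ω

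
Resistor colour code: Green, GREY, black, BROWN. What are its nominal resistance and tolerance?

Green → 5 (first significant figure)
Grey → 8 (second significant figure)
Black → ×1 multiplier
Brown → ±1% tolerance
58 × 1 = 58 Ω

58 Ω ±1%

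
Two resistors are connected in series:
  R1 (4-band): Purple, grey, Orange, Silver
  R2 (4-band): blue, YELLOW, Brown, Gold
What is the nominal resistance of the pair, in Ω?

R1: violet, grey → 78; orange ×10^3 → 78000 Ω.
R2: blue, yellow → 64; brown ×10 → 640 Ω.
Series: 78000 + 640 = 78640 Ω.

78640 Ω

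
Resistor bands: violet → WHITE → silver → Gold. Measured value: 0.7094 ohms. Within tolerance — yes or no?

Violet → 7 (first significant figure)
White → 9 (second significant figure)
Silver → ×0.01 multiplier
Gold → ±5% tolerance
79 × 0.01 = 0.79 Ω
Allowed range: 0.7505 Ω to 0.8295 Ω.
0.7094 ohms lies outside that range.

no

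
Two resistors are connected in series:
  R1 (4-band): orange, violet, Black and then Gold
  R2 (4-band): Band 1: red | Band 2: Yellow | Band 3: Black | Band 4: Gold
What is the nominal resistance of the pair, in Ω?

R1: orange, violet → 37; black ×1 → 37 Ω.
R2: red, yellow → 24; black ×1 → 24 Ω.
Series: 37 + 24 = 61 Ω.

61 Ω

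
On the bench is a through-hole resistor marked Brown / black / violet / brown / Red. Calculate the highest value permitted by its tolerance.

Brown → 1 (first significant figure)
Black → 0 (second significant figure)
Violet → 7 (third significant figure)
Brown → ×10 multiplier
Red → ±2% tolerance
107 × 10 = 1070 Ω
Highest = 1070 × (1 + 2/100) = 1091.4 Ω.

1091.4 Ω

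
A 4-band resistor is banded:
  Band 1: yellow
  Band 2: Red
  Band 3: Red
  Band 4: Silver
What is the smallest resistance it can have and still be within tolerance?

3780 Ω

Yellow → 4 (first significant figure)
Red → 2 (second significant figure)
Red → ×10^2 multiplier
Silver → ±10% tolerance
42 × 100 = 4200 Ω
Smallest = 4200 × (1 − 10/100) = 3780 Ω.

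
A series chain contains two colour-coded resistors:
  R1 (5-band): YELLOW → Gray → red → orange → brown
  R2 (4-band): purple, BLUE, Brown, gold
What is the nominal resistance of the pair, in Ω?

482760 Ω

R1: yellow, grey, red → 482; orange ×10^3 → 482000 Ω.
R2: violet, blue → 76; brown ×10 → 760 Ω.
Series: 482000 + 760 = 482760 Ω.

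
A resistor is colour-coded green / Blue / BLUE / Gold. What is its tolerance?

The last band, gold, is the tolerance band.
Gold corresponds to ±5%.

±5%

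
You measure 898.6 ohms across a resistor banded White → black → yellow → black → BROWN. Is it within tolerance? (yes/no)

yes

White → 9 (first significant figure)
Black → 0 (second significant figure)
Yellow → 4 (third significant figure)
Black → ×1 multiplier
Brown → ±1% tolerance
904 × 1 = 904 Ω
Allowed range: 894.96 Ω to 913.04 Ω.
898.6 ohms lies inside that range.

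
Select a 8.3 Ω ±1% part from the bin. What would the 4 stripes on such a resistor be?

grey, orange, gold, brown

8.3 Ω = 83 × 10^-1.
8 → grey
3 → orange
Multiplier 10^-1 → gold.
±1% tolerance → brown.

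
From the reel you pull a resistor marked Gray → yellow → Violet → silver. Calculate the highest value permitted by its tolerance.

Grey → 8 (first significant figure)
Yellow → 4 (second significant figure)
Violet → ×10^7 multiplier
Silver → ±10% tolerance
84 × 10000000 = 840000000 Ω
Highest = 840000000 × (1 + 10/100) = 924000000 Ω.

924000000 Ω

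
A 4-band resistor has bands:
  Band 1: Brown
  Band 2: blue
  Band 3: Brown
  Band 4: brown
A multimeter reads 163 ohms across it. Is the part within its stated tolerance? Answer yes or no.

no

Brown → 1 (first significant figure)
Blue → 6 (second significant figure)
Brown → ×10 multiplier
Brown → ±1% tolerance
16 × 10 = 160 Ω
Allowed range: 158.4 Ω to 161.6 Ω.
163 ohms lies outside that range.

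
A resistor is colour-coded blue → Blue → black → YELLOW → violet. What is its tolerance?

±0.1%

The last band, violet, is the tolerance band.
Violet corresponds to ±0.1%.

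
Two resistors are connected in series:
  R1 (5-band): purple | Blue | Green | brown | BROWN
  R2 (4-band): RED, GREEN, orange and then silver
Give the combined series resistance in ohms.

R1: violet, blue, green → 765; brown ×10 → 7650 Ω.
R2: red, green → 25; orange ×10^3 → 25000 Ω.
Series: 7650 + 25000 = 32650 Ω.

32650 Ω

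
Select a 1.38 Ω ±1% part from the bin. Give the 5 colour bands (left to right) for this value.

brown, orange, grey, silver, brown

1.38 Ω = 138 × 10^-2.
1 → brown
3 → orange
8 → grey
Multiplier 10^-2 → silver.
±1% tolerance → brown.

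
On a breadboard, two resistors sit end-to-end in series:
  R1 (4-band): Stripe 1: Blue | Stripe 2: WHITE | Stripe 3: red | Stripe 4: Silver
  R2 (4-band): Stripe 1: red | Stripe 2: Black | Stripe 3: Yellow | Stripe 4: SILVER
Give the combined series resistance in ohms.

R1: blue, white → 69; red ×10^2 → 6900 Ω.
R2: red, black → 20; yellow ×10^4 → 200000 Ω.
Series: 6900 + 200000 = 206900 Ω.

206900 Ω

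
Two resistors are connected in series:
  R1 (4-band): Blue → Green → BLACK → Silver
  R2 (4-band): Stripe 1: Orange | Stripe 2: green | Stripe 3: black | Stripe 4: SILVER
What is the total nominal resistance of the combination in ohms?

R1: blue, green → 65; black ×1 → 65 Ω.
R2: orange, green → 35; black ×1 → 35 Ω.
Series: 65 + 35 = 100 Ω.

100 Ω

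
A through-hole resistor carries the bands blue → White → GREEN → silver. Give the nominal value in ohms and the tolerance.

Blue → 6 (first significant figure)
White → 9 (second significant figure)
Green → ×10^5 multiplier
Silver → ±10% tolerance
69 × 100000 = 6900000 Ω

6900000 Ω ±10%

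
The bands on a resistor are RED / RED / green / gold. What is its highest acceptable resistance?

Red → 2 (first significant figure)
Red → 2 (second significant figure)
Green → ×10^5 multiplier
Gold → ±5% tolerance
22 × 100000 = 2200000 Ω
Highest = 2200000 × (1 + 5/100) = 2310000 Ω.

2310000 Ω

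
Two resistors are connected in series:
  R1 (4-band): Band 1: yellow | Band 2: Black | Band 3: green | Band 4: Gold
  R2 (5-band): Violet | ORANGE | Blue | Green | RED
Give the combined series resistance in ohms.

77600000 Ω

R1: yellow, black → 40; green ×10^5 → 4000000 Ω.
R2: violet, orange, blue → 736; green ×10^5 → 73600000 Ω.
Series: 4000000 + 73600000 = 77600000 Ω.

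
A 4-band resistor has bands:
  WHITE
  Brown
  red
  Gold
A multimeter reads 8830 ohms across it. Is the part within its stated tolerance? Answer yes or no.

White → 9 (first significant figure)
Brown → 1 (second significant figure)
Red → ×10^2 multiplier
Gold → ±5% tolerance
91 × 100 = 9100 Ω
Allowed range: 8645 Ω to 9555 Ω.
8830 ohms lies inside that range.

yes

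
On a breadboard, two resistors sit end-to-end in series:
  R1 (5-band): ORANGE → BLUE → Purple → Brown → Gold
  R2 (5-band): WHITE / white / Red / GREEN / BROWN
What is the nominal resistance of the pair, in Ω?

99203670 Ω

R1: orange, blue, violet → 367; brown ×10 → 3670 Ω.
R2: white, white, red → 992; green ×10^5 → 99200000 Ω.
Series: 3670 + 99200000 = 99203670 Ω.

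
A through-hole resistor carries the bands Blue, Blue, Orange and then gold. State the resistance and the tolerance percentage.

Blue → 6 (first significant figure)
Blue → 6 (second significant figure)
Orange → ×10^3 multiplier
Gold → ±5% tolerance
66 × 1000 = 66000 Ω

66000 Ω ±5%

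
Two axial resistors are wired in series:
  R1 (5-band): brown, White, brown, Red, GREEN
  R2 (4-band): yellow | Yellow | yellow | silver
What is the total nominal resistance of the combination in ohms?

R1: brown, white, brown → 191; red ×10^2 → 19100 Ω.
R2: yellow, yellow → 44; yellow ×10^4 → 440000 Ω.
Series: 19100 + 440000 = 459100 Ω.

459100 Ω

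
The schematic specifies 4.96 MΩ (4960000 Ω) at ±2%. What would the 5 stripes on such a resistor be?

4960000 Ω = 496 × 10^4.
4 → yellow
9 → white
6 → blue
Multiplier 10^4 → yellow.
±2% tolerance → red.

yellow, white, blue, yellow, red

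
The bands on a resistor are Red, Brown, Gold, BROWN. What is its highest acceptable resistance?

Red → 2 (first significant figure)
Brown → 1 (second significant figure)
Gold → ×0.1 multiplier
Brown → ±1% tolerance
21 × 0.1 = 2.1 Ω
Highest = 2.1 × (1 + 1/100) = 2.121 Ω.

2.121 Ω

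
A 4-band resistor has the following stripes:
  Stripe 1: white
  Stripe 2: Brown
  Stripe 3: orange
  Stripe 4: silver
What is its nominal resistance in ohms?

White → 9 (first significant figure)
Brown → 1 (second significant figure)
Orange → ×10^3 multiplier
91 × 1000 = 91000 Ω

91000 Ω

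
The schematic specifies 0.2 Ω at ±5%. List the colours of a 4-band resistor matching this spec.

red, black, silver, gold

0.2 Ω = 20 × 10^-2.
2 → red
0 → black
Multiplier 10^-2 → silver.
±5% tolerance → gold.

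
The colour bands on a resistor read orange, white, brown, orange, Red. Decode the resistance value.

391000 Ω

Orange → 3 (first significant figure)
White → 9 (second significant figure)
Brown → 1 (third significant figure)
Orange → ×10^3 multiplier
391 × 1000 = 391000 Ω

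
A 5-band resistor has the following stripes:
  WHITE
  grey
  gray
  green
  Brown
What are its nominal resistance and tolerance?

White → 9 (first significant figure)
Grey → 8 (second significant figure)
Grey → 8 (third significant figure)
Green → ×10^5 multiplier
Brown → ±1% tolerance
988 × 100000 = 98800000 Ω

98800000 Ω ±1%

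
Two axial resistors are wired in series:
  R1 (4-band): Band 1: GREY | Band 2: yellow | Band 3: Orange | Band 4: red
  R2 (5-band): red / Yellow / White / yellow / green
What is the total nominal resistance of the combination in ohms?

R1: grey, yellow → 84; orange ×10^3 → 84000 Ω.
R2: red, yellow, white → 249; yellow ×10^4 → 2490000 Ω.
Series: 84000 + 2490000 = 2574000 Ω.

2574000 Ω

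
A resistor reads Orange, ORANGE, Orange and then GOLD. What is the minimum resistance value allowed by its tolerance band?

Orange → 3 (first significant figure)
Orange → 3 (second significant figure)
Orange → ×10^3 multiplier
Gold → ±5% tolerance
33 × 1000 = 33000 Ω
Minimum = 33000 × (1 − 5/100) = 31350 Ω.

31350 Ω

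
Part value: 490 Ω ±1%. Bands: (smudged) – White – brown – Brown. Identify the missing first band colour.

490 Ω = 49 × 10^1.
The first band gives digit 4 of the significand, and 4 is yellow.

yellow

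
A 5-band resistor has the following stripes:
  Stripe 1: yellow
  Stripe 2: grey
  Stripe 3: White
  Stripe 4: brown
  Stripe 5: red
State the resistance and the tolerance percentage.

Yellow → 4 (first significant figure)
Grey → 8 (second significant figure)
White → 9 (third significant figure)
Brown → ×10 multiplier
Red → ±2% tolerance
489 × 10 = 4890 Ω

4890 Ω ±2%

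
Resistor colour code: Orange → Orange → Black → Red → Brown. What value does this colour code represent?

Orange → 3 (first significant figure)
Orange → 3 (second significant figure)
Black → 0 (third significant figure)
Red → ×10^2 multiplier
330 × 100 = 33000 Ω

33000 Ω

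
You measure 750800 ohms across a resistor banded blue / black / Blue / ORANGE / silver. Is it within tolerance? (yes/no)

no

Blue → 6 (first significant figure)
Black → 0 (second significant figure)
Blue → 6 (third significant figure)
Orange → ×10^3 multiplier
Silver → ±10% tolerance
606 × 1000 = 606000 Ω
Allowed range: 545400 Ω to 666600 Ω.
750800 ohms lies outside that range.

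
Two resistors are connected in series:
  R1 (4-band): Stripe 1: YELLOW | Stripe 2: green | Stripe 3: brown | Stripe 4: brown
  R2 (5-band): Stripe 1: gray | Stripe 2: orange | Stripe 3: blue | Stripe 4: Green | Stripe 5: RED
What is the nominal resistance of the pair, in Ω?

83600450 Ω

R1: yellow, green → 45; brown ×10 → 450 Ω.
R2: grey, orange, blue → 836; green ×10^5 → 83600000 Ω.
Series: 450 + 83600000 = 83600450 Ω.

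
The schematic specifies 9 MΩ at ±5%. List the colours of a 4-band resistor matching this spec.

9000000 Ω = 90 × 10^5.
9 → white
0 → black
Multiplier 10^5 → green.
±5% tolerance → gold.

white, black, green, gold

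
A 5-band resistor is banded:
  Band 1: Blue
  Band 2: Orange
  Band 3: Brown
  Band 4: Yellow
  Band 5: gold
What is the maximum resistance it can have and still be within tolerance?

Blue → 6 (first significant figure)
Orange → 3 (second significant figure)
Brown → 1 (third significant figure)
Yellow → ×10^4 multiplier
Gold → ±5% tolerance
631 × 10000 = 6310000 Ω
Maximum = 6310000 × (1 + 5/100) = 6625500 Ω.

6625500 Ω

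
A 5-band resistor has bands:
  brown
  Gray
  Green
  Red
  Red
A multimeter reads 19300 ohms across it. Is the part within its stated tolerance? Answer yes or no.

no

Brown → 1 (first significant figure)
Grey → 8 (second significant figure)
Green → 5 (third significant figure)
Red → ×10^2 multiplier
Red → ±2% tolerance
185 × 100 = 18500 Ω
Allowed range: 18130 Ω to 18870 Ω.
19300 ohms lies outside that range.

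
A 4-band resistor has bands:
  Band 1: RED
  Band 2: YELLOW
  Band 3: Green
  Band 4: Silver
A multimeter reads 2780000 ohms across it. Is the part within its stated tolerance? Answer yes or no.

no

Red → 2 (first significant figure)
Yellow → 4 (second significant figure)
Green → ×10^5 multiplier
Silver → ±10% tolerance
24 × 100000 = 2400000 Ω
Allowed range: 2160000 Ω to 2640000 Ω.
2780000 ohms lies outside that range.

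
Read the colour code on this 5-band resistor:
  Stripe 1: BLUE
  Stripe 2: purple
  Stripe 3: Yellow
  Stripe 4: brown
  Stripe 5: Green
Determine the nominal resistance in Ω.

Blue → 6 (first significant figure)
Violet → 7 (second significant figure)
Yellow → 4 (third significant figure)
Brown → ×10 multiplier
674 × 10 = 6740 Ω

6740 Ω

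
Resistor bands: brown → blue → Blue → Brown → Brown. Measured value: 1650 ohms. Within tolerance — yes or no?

Brown → 1 (first significant figure)
Blue → 6 (second significant figure)
Blue → 6 (third significant figure)
Brown → ×10 multiplier
Brown → ±1% tolerance
166 × 10 = 1660 Ω
Allowed range: 1643.4 Ω to 1676.6 Ω.
1650 ohms lies inside that range.

yes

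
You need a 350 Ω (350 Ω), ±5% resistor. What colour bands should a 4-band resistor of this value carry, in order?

350 Ω = 35 × 10^1.
3 → orange
5 → green
Multiplier 10^1 → brown.
±5% tolerance → gold.

orange, green, brown, gold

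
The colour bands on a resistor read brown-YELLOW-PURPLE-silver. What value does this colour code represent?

140000000 Ω

Brown → 1 (first significant figure)
Yellow → 4 (second significant figure)
Violet → ×10^7 multiplier
14 × 10000000 = 140000000 Ω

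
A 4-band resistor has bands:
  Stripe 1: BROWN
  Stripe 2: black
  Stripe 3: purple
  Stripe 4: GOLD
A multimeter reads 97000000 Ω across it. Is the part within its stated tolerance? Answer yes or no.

yes

Brown → 1 (first significant figure)
Black → 0 (second significant figure)
Violet → ×10^7 multiplier
Gold → ±5% tolerance
10 × 10000000 = 100000000 Ω
Allowed range: 95000000 Ω to 105000000 Ω.
97000000 Ω lies inside that range.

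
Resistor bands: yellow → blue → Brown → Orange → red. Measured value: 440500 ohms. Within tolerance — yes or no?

Yellow → 4 (first significant figure)
Blue → 6 (second significant figure)
Brown → 1 (third significant figure)
Orange → ×10^3 multiplier
Red → ±2% tolerance
461 × 1000 = 461000 Ω
Allowed range: 451780 Ω to 470220 Ω.
440500 ohms lies outside that range.

no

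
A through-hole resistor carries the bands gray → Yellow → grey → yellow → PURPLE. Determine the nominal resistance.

Grey → 8 (first significant figure)
Yellow → 4 (second significant figure)
Grey → 8 (third significant figure)
Yellow → ×10^4 multiplier
848 × 10000 = 8480000 Ω

8480000 Ω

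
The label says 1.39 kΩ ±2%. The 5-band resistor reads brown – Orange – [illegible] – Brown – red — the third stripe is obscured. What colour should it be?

white

1390 Ω = 139 × 10^1.
The third band gives digit 9 of the significand, and 9 is white.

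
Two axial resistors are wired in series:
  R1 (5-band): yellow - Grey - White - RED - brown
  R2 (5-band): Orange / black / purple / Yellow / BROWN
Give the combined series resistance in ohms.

3118900 Ω

R1: yellow, grey, white → 489; red ×10^2 → 48900 Ω.
R2: orange, black, violet → 307; yellow ×10^4 → 3070000 Ω.
Series: 48900 + 3070000 = 3118900 Ω.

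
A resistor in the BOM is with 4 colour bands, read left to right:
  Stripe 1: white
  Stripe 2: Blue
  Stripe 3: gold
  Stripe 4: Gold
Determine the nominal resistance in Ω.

9.6 Ω

White → 9 (first significant figure)
Blue → 6 (second significant figure)
Gold → ×0.1 multiplier
96 × 0.1 = 9.6 Ω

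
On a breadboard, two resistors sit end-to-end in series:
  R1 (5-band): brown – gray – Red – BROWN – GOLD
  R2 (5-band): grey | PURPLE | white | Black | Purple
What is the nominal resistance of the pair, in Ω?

R1: brown, grey, red → 182; brown ×10 → 1820 Ω.
R2: grey, violet, white → 879; black ×1 → 879 Ω.
Series: 1820 + 879 = 2699 Ω.

2699 Ω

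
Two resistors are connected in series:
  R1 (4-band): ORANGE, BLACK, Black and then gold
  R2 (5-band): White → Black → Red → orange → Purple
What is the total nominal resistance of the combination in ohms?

R1: orange, black → 30; black ×1 → 30 Ω.
R2: white, black, red → 902; orange ×10^3 → 902000 Ω.
Series: 30 + 902000 = 902030 Ω.

902030 Ω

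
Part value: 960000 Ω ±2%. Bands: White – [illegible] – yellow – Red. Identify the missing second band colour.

blue

960000 Ω = 96 × 10^4.
The second band gives digit 6 of the significand, and 6 is blue.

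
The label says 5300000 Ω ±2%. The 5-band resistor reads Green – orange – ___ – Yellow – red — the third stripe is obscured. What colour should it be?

black

5300000 Ω = 530 × 10^4.
The third band gives digit 0 of the significand, and 0 is black.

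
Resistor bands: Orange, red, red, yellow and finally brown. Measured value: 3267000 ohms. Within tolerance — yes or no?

Orange → 3 (first significant figure)
Red → 2 (second significant figure)
Red → 2 (third significant figure)
Yellow → ×10^4 multiplier
Brown → ±1% tolerance
322 × 10000 = 3220000 Ω
Allowed range: 3187800 Ω to 3252200 Ω.
3267000 ohms lies outside that range.

no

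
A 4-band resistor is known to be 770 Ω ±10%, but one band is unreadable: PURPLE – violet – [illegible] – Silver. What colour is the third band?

brown

770 Ω = 77 × 10^1.
The third band is the multiplier, 10^1, which is brown.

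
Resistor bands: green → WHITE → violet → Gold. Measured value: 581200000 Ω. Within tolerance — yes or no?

yes

Green → 5 (first significant figure)
White → 9 (second significant figure)
Violet → ×10^7 multiplier
Gold → ±5% tolerance
59 × 10000000 = 590000000 Ω
Allowed range: 560500000 Ω to 619500000 Ω.
581200000 Ω lies inside that range.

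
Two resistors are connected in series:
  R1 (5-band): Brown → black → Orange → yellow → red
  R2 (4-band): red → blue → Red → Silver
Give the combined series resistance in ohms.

R1: brown, black, orange → 103; yellow ×10^4 → 1030000 Ω.
R2: red, blue → 26; red ×10^2 → 2600 Ω.
Series: 1030000 + 2600 = 1032600 Ω.

1032600 Ω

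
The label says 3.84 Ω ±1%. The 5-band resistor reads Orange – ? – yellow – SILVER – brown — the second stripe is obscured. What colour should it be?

grey

3.84 Ω = 384 × 10^-2.
The second band gives digit 8 of the significand, and 8 is grey.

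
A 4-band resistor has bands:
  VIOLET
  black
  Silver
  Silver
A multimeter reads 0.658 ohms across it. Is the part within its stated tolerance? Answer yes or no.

yes

Violet → 7 (first significant figure)
Black → 0 (second significant figure)
Silver → ×0.01 multiplier
Silver → ±10% tolerance
70 × 0.01 = 0.7 Ω
Allowed range: 0.63 Ω to 0.77 Ω.
0.658 ohms lies inside that range.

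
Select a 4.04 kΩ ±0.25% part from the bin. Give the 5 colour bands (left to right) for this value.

4040 Ω = 404 × 10^1.
4 → yellow
0 → black
4 → yellow
Multiplier 10^1 → brown.
±0.25% tolerance → blue.

yellow, black, yellow, brown, blue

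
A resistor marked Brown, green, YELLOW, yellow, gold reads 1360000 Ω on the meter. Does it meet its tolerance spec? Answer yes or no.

no

Brown → 1 (first significant figure)
Green → 5 (second significant figure)
Yellow → 4 (third significant figure)
Yellow → ×10^4 multiplier
Gold → ±5% tolerance
154 × 10000 = 1540000 Ω
Allowed range: 1463000 Ω to 1617000 Ω.
1360000 Ω lies outside that range.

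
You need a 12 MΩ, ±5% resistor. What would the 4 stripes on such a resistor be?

brown, red, blue, gold

12000000 Ω = 12 × 10^6.
1 → brown
2 → red
Multiplier 10^6 → blue.
±5% tolerance → gold.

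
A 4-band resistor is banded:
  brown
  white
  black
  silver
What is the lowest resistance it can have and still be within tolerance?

Brown → 1 (first significant figure)
White → 9 (second significant figure)
Black → ×1 multiplier
Silver → ±10% tolerance
19 × 1 = 19 Ω
Lowest = 19 × (1 − 10/100) = 17.1 Ω.

17.1 Ω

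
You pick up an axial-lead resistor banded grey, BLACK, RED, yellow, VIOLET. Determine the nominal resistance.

Grey → 8 (first significant figure)
Black → 0 (second significant figure)
Red → 2 (third significant figure)
Yellow → ×10^4 multiplier
802 × 10000 = 8020000 Ω

8020000 Ω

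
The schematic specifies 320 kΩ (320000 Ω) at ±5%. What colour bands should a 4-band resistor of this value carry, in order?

orange, red, yellow, gold

320000 Ω = 32 × 10^4.
3 → orange
2 → red
Multiplier 10^4 → yellow.
±5% tolerance → gold.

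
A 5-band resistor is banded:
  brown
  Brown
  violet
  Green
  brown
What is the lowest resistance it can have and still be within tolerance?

11583000 Ω

Brown → 1 (first significant figure)
Brown → 1 (second significant figure)
Violet → 7 (third significant figure)
Green → ×10^5 multiplier
Brown → ±1% tolerance
117 × 100000 = 11700000 Ω
Lowest = 11700000 × (1 − 1/100) = 11583000 Ω.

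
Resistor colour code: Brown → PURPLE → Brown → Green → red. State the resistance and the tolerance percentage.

17100000 Ω ±2%

Brown → 1 (first significant figure)
Violet → 7 (second significant figure)
Brown → 1 (third significant figure)
Green → ×10^5 multiplier
Red → ±2% tolerance
171 × 100000 = 17100000 Ω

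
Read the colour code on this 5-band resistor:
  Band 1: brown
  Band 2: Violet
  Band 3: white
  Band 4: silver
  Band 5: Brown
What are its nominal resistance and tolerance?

1.79 Ω ±1%

Brown → 1 (first significant figure)
Violet → 7 (second significant figure)
White → 9 (third significant figure)
Silver → ×0.01 multiplier
Brown → ±1% tolerance
179 × 0.01 = 1.79 Ω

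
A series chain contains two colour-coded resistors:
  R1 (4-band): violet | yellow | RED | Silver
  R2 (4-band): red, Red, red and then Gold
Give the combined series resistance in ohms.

9600 Ω

R1: violet, yellow → 74; red ×10^2 → 7400 Ω.
R2: red, red → 22; red ×10^2 → 2200 Ω.
Series: 7400 + 2200 = 9600 Ω.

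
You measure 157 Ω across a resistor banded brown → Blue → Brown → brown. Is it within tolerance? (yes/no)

Brown → 1 (first significant figure)
Blue → 6 (second significant figure)
Brown → ×10 multiplier
Brown → ±1% tolerance
16 × 10 = 160 Ω
Allowed range: 158.4 Ω to 161.6 Ω.
157 Ω lies outside that range.

no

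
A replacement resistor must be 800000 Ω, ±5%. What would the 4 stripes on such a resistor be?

grey, black, yellow, gold

800000 Ω = 80 × 10^4.
8 → grey
0 → black
Multiplier 10^4 → yellow.
±5% tolerance → gold.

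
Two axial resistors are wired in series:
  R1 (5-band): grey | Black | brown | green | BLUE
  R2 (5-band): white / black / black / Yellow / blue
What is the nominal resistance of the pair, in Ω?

89100000 Ω

R1: grey, black, brown → 801; green ×10^5 → 80100000 Ω.
R2: white, black, black → 900; yellow ×10^4 → 9000000 Ω.
Series: 80100000 + 9000000 = 89100000 Ω.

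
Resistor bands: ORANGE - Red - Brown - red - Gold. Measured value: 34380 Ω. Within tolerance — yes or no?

Orange → 3 (first significant figure)
Red → 2 (second significant figure)
Brown → 1 (third significant figure)
Red → ×10^2 multiplier
Gold → ±5% tolerance
321 × 100 = 32100 Ω
Allowed range: 30495 Ω to 33705 Ω.
34380 Ω lies outside that range.

no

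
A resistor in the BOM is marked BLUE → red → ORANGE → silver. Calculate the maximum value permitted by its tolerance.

68200 Ω

Blue → 6 (first significant figure)
Red → 2 (second significant figure)
Orange → ×10^3 multiplier
Silver → ±10% tolerance
62 × 1000 = 62000 Ω
Maximum = 62000 × (1 + 10/100) = 68200 Ω.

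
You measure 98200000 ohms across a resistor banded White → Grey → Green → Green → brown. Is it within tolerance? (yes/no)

White → 9 (first significant figure)
Grey → 8 (second significant figure)
Green → 5 (third significant figure)
Green → ×10^5 multiplier
Brown → ±1% tolerance
985 × 100000 = 98500000 Ω
Allowed range: 97515000 Ω to 99485000 Ω.
98200000 ohms lies inside that range.

yes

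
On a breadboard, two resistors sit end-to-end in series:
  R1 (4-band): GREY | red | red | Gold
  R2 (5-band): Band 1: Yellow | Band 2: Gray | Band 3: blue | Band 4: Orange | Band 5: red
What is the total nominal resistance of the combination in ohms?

R1: grey, red → 82; red ×10^2 → 8200 Ω.
R2: yellow, grey, blue → 486; orange ×10^3 → 486000 Ω.
Series: 8200 + 486000 = 494200 Ω.

494200 Ω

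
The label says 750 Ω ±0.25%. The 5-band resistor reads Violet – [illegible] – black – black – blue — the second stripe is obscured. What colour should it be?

green

750 Ω = 750 × 10^0.
The second band gives digit 5 of the significand, and 5 is green.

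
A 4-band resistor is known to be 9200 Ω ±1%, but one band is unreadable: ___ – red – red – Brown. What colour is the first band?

9200 Ω = 92 × 10^2.
The first band gives digit 9 of the significand, and 9 is white.

white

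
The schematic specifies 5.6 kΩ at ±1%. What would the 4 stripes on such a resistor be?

5600 Ω = 56 × 10^2.
5 → green
6 → blue
Multiplier 10^2 → red.
±1% tolerance → brown.

green, blue, red, brown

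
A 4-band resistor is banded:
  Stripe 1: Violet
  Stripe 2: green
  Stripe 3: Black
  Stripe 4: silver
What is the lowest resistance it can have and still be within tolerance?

Violet → 7 (first significant figure)
Green → 5 (second significant figure)
Black → ×1 multiplier
Silver → ±10% tolerance
75 × 1 = 75 Ω
Lowest = 75 × (1 − 10/100) = 67.5 Ω.

67.5 Ω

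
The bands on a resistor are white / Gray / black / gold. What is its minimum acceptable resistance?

93.1 Ω

White → 9 (first significant figure)
Grey → 8 (second significant figure)
Black → ×1 multiplier
Gold → ±5% tolerance
98 × 1 = 98 Ω
Minimum = 98 × (1 − 5/100) = 93.1 Ω.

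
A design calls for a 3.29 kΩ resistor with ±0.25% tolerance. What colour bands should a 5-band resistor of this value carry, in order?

orange, red, white, brown, blue

3290 Ω = 329 × 10^1.
3 → orange
2 → red
9 → white
Multiplier 10^1 → brown.
±0.25% tolerance → blue.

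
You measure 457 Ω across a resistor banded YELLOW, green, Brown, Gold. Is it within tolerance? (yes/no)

yes

Yellow → 4 (first significant figure)
Green → 5 (second significant figure)
Brown → ×10 multiplier
Gold → ±5% tolerance
45 × 10 = 450 Ω
Allowed range: 427.5 Ω to 472.5 Ω.
457 Ω lies inside that range.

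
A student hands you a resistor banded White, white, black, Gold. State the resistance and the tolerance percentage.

99 Ω ±5%

White → 9 (first significant figure)
White → 9 (second significant figure)
Black → ×1 multiplier
Gold → ±5% tolerance
99 × 1 = 99 Ω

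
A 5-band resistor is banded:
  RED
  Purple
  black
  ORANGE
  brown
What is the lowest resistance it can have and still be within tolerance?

Red → 2 (first significant figure)
Violet → 7 (second significant figure)
Black → 0 (third significant figure)
Orange → ×10^3 multiplier
Brown → ±1% tolerance
270 × 1000 = 270000 Ω
Lowest = 270000 × (1 − 1/100) = 267300 Ω.

267300 Ω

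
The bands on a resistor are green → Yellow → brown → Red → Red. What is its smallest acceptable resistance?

53018 Ω

Green → 5 (first significant figure)
Yellow → 4 (second significant figure)
Brown → 1 (third significant figure)
Red → ×10^2 multiplier
Red → ±2% tolerance
541 × 100 = 54100 Ω
Smallest = 54100 × (1 − 2/100) = 53018 Ω.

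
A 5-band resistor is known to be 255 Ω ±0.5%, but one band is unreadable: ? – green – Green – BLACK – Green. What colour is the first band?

255 Ω = 255 × 10^0.
The first band gives digit 2 of the significand, and 2 is red.

red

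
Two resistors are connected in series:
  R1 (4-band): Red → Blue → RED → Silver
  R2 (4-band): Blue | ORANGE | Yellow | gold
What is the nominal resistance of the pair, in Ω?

R1: red, blue → 26; red ×10^2 → 2600 Ω.
R2: blue, orange → 63; yellow ×10^4 → 630000 Ω.
Series: 2600 + 630000 = 632600 Ω.

632600 Ω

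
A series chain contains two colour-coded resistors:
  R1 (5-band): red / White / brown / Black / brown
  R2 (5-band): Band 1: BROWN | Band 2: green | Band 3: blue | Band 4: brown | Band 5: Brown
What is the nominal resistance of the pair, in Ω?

R1: red, white, brown → 291; black ×1 → 291 Ω.
R2: brown, green, blue → 156; brown ×10 → 1560 Ω.
Series: 291 + 1560 = 1851 Ω.

1851 Ω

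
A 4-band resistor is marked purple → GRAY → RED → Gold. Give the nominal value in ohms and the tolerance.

Violet → 7 (first significant figure)
Grey → 8 (second significant figure)
Red → ×10^2 multiplier
Gold → ±5% tolerance
78 × 100 = 7800 Ω

7800 Ω ±5%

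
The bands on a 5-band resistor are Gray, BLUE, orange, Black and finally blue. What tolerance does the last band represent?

±0.25%

The last band, blue, is the tolerance band.
Blue corresponds to ±0.25%.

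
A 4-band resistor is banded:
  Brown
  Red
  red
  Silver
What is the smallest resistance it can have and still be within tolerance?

Brown → 1 (first significant figure)
Red → 2 (second significant figure)
Red → ×10^2 multiplier
Silver → ±10% tolerance
12 × 100 = 1200 Ω
Smallest = 1200 × (1 − 10/100) = 1080 Ω.

1080 Ω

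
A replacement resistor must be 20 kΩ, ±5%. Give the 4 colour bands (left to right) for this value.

20000 Ω = 20 × 10^3.
2 → red
0 → black
Multiplier 10^3 → orange.
±5% tolerance → gold.

red, black, orange, gold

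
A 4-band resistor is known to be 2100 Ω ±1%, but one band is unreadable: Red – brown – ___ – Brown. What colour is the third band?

red

2100 Ω = 21 × 10^2.
The third band is the multiplier, 10^2, which is red.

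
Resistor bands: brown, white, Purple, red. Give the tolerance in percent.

±2%

The last band, red, is the tolerance band.
Red corresponds to ±2%.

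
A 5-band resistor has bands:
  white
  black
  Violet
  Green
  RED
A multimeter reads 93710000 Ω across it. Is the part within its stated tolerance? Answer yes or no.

no

White → 9 (first significant figure)
Black → 0 (second significant figure)
Violet → 7 (third significant figure)
Green → ×10^5 multiplier
Red → ±2% tolerance
907 × 100000 = 90700000 Ω
Allowed range: 88886000 Ω to 92514000 Ω.
93710000 Ω lies outside that range.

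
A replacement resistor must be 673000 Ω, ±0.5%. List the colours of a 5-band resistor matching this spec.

673000 Ω = 673 × 10^3.
6 → blue
7 → violet
3 → orange
Multiplier 10^3 → orange.
±0.5% tolerance → green.

blue, violet, orange, orange, green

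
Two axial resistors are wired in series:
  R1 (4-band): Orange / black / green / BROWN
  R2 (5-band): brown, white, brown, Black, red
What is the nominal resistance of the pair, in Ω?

R1: orange, black → 30; green ×10^5 → 3000000 Ω.
R2: brown, white, brown → 191; black ×1 → 191 Ω.
Series: 3000000 + 191 = 3000191 Ω.

3000191 Ω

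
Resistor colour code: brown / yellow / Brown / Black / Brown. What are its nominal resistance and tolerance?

Brown → 1 (first significant figure)
Yellow → 4 (second significant figure)
Brown → 1 (third significant figure)
Black → ×1 multiplier
Brown → ±1% tolerance
141 × 1 = 141 Ω

141 Ω ±1%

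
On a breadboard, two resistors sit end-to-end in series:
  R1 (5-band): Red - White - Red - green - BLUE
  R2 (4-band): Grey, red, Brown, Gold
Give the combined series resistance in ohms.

29200820 Ω

R1: red, white, red → 292; green ×10^5 → 29200000 Ω.
R2: grey, red → 82; brown ×10 → 820 Ω.
Series: 29200000 + 820 = 29200820 Ω.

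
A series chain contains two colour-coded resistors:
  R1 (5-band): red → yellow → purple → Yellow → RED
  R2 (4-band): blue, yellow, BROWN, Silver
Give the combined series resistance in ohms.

2470640 Ω

R1: red, yellow, violet → 247; yellow ×10^4 → 2470000 Ω.
R2: blue, yellow → 64; brown ×10 → 640 Ω.
Series: 2470000 + 640 = 2470640 Ω.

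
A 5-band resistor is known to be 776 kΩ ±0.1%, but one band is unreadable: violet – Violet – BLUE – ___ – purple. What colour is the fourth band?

orange

776000 Ω = 776 × 10^3.
The fourth band is the multiplier, 10^3, which is orange.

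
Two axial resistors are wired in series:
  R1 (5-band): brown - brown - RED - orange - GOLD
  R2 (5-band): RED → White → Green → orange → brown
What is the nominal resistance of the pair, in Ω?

R1: brown, brown, red → 112; orange ×10^3 → 112000 Ω.
R2: red, white, green → 295; orange ×10^3 → 295000 Ω.
Series: 112000 + 295000 = 407000 Ω.

407000 Ω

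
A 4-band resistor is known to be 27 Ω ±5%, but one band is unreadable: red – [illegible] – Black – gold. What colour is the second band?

violet

27 Ω = 27 × 10^0.
The second band gives digit 7 of the significand, and 7 is violet.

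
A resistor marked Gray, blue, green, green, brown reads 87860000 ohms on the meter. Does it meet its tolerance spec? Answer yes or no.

no

Grey → 8 (first significant figure)
Blue → 6 (second significant figure)
Green → 5 (third significant figure)
Green → ×10^5 multiplier
Brown → ±1% tolerance
865 × 100000 = 86500000 Ω
Allowed range: 85635000 Ω to 87365000 Ω.
87860000 ohms lies outside that range.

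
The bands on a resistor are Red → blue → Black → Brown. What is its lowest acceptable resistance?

25.74 Ω

Red → 2 (first significant figure)
Blue → 6 (second significant figure)
Black → ×1 multiplier
Brown → ±1% tolerance
26 × 1 = 26 Ω
Lowest = 26 × (1 − 1/100) = 25.74 Ω.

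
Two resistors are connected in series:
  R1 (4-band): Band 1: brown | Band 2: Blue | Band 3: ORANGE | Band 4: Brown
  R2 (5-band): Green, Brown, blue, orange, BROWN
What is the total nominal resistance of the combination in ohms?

R1: brown, blue → 16; orange ×10^3 → 16000 Ω.
R2: green, brown, blue → 516; orange ×10^3 → 516000 Ω.
Series: 16000 + 516000 = 532000 Ω.

532000 Ω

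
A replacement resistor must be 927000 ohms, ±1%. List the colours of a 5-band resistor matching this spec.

927000 Ω = 927 × 10^3.
9 → white
2 → red
7 → violet
Multiplier 10^3 → orange.
±1% tolerance → brown.

white, red, violet, orange, brown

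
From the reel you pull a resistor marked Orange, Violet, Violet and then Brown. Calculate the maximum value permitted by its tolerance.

373700000 Ω

Orange → 3 (first significant figure)
Violet → 7 (second significant figure)
Violet → ×10^7 multiplier
Brown → ±1% tolerance
37 × 10000000 = 370000000 Ω
Maximum = 370000000 × (1 + 1/100) = 373700000 Ω.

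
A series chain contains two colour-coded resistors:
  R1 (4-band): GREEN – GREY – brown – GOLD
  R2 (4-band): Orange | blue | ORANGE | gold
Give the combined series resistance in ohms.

R1: green, grey → 58; brown ×10 → 580 Ω.
R2: orange, blue → 36; orange ×10^3 → 36000 Ω.
Series: 580 + 36000 = 36580 Ω.

36580 Ω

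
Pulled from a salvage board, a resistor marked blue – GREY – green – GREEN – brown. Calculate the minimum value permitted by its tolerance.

67815000 Ω

Blue → 6 (first significant figure)
Grey → 8 (second significant figure)
Green → 5 (third significant figure)
Green → ×10^5 multiplier
Brown → ±1% tolerance
685 × 100000 = 68500000 Ω
Minimum = 68500000 × (1 − 1/100) = 67815000 Ω.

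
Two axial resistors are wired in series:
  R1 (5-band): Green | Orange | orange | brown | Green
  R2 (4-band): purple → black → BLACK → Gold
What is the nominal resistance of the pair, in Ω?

5400 Ω

R1: green, orange, orange → 533; brown ×10 → 5330 Ω.
R2: violet, black → 70; black ×1 → 70 Ω.
Series: 5330 + 70 = 5400 Ω.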